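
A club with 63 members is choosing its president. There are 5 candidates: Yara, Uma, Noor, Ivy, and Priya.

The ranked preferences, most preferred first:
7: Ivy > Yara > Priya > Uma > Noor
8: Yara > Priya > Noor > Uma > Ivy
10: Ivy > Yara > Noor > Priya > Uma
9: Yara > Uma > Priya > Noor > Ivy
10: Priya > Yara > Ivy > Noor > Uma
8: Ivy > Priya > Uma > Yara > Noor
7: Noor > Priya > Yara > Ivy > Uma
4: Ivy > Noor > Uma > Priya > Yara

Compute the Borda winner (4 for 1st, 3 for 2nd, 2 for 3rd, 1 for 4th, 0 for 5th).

Yara

Yara: 7×3 + 8×4 + 10×3 + 9×4 + 10×3 + 8×1 + 7×2 + 4×0 = 171
Uma: 7×1 + 8×1 + 10×0 + 9×3 + 10×0 + 8×2 + 7×0 + 4×2 = 66
Noor: 7×0 + 8×2 + 10×2 + 9×1 + 10×1 + 8×0 + 7×4 + 4×3 = 95
Ivy: 7×4 + 8×0 + 10×4 + 9×0 + 10×2 + 8×4 + 7×1 + 4×4 = 143
Priya: 7×2 + 8×3 + 10×1 + 9×2 + 10×4 + 8×3 + 7×3 + 4×1 = 155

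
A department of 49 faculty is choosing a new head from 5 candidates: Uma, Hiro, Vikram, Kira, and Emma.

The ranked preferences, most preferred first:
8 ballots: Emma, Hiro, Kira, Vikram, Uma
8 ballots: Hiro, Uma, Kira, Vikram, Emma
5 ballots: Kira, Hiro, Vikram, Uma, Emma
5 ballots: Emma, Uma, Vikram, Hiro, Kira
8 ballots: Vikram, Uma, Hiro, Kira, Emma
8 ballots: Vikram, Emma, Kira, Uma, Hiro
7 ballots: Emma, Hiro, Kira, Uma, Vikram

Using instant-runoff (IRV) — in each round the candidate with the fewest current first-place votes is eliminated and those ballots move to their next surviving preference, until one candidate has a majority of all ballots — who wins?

Vikram

Round 1: Uma 0, Hiro 8, Vikram 16, Kira 5, Emma 20. Uma eliminated.
Round 2: Hiro 8, Vikram 16, Kira 5, Emma 20. Kira eliminated.
Round 3: Hiro 13, Vikram 16, Emma 20. Hiro eliminated.
Round 4: Vikram 29, Emma 20. Vikram has a majority (≥25).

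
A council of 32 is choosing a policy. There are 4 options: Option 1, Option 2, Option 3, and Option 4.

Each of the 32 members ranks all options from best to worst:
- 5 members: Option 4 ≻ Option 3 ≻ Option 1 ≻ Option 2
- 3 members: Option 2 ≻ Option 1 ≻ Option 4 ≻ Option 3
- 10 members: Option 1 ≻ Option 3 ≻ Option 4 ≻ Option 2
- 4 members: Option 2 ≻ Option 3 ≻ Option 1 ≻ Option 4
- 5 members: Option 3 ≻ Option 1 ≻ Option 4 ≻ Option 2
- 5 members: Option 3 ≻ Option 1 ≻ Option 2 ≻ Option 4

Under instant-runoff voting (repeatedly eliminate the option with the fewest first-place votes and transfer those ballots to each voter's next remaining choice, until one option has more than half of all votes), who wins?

Option 3

Round 1: Option 1 10, Option 2 7, Option 3 10, Option 4 5. Option 4 eliminated.
Round 2: Option 1 10, Option 2 7, Option 3 15. Option 2 eliminated.
Round 3: Option 1 13, Option 3 19. Option 3 has a majority (≥17).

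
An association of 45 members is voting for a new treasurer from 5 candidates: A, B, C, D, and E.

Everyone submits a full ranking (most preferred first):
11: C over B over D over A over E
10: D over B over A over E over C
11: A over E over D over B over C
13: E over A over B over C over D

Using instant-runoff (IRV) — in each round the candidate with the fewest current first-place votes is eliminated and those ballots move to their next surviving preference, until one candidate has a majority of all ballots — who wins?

Round 1: A 11, B 0, C 11, D 10, E 13. B eliminated.
Round 2: A 11, C 11, D 10, E 13. D eliminated.
Round 3: A 21, C 11, E 13. C eliminated.
Round 4: A 32, E 13. A has a majority (≥23).

A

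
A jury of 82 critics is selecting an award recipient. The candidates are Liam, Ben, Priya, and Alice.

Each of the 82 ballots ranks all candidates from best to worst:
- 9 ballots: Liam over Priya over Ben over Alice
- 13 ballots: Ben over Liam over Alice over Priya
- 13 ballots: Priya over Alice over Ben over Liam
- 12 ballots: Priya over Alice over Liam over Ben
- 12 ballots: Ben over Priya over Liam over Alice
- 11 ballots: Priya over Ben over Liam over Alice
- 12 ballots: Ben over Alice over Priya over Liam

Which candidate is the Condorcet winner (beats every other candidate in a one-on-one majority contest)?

Priya vs Liam: 60–22
Priya vs Ben: 45–37
Priya vs Alice: 57–25
Priya beats every other candidate.

Priya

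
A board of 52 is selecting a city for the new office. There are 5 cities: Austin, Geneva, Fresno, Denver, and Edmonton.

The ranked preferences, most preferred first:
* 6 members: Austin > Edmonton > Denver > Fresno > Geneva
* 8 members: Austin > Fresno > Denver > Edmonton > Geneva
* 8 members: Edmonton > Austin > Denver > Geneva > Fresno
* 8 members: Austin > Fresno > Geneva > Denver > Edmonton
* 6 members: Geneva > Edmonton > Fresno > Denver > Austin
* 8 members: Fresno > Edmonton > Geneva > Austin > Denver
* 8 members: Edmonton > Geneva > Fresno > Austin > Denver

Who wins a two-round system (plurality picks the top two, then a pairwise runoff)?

Edmonton

Round 1 first-place votes: Austin 22, Geneva 6, Fresno 8, Denver 0, Edmonton 16. Austin and Edmonton advance.
Runoff: Austin is ranked above Edmonton on 22 ballots, Edmonton above Austin on 30.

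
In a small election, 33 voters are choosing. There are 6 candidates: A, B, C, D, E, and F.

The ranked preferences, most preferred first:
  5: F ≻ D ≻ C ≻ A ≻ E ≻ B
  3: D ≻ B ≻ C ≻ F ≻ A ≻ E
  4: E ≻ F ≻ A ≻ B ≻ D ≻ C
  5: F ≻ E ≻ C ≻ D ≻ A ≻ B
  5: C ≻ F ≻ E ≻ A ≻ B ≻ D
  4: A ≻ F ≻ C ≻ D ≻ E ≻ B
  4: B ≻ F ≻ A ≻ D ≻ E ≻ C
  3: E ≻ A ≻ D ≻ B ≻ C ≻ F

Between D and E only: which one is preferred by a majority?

E

D is ranked above E on 16 ballots; E above D on 17.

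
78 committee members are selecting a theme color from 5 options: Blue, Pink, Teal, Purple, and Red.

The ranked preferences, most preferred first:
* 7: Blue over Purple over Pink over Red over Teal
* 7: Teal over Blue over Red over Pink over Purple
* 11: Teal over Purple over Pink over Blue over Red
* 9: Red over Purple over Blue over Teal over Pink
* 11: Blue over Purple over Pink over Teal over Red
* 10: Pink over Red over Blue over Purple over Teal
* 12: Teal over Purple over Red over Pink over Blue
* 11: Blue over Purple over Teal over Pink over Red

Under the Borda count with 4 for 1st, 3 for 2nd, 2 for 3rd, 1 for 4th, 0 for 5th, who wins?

Purple

Blue: 7×4 + 7×3 + 11×1 + 9×2 + 11×4 + 10×2 + 12×0 + 11×4 = 186
Pink: 7×2 + 7×1 + 11×2 + 9×0 + 11×2 + 10×4 + 12×1 + 11×1 = 128
Teal: 7×0 + 7×4 + 11×4 + 9×1 + 11×1 + 10×0 + 12×4 + 11×2 = 162
Purple: 7×3 + 7×0 + 11×3 + 9×3 + 11×3 + 10×1 + 12×3 + 11×3 = 193
Red: 7×1 + 7×2 + 11×0 + 9×4 + 11×0 + 10×3 + 12×2 + 11×0 = 111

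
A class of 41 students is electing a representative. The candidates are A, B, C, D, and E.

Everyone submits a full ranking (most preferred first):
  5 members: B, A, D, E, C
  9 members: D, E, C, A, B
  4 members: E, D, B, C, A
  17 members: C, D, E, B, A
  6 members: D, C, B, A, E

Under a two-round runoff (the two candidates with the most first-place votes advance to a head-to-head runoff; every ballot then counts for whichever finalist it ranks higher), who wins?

Round 1 first-place votes: A 0, B 5, C 17, D 15, E 4. C and D advance.
Runoff: C is ranked above D on 17 ballots, D above C on 24.

D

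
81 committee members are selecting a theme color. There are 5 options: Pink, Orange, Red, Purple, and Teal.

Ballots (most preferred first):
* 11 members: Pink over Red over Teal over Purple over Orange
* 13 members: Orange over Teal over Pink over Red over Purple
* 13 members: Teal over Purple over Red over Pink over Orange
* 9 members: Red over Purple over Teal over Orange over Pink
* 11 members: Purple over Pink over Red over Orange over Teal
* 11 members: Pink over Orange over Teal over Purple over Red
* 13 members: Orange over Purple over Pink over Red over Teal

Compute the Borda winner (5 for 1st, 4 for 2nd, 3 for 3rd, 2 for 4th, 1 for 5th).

Pink: 11×5 + 13×3 + 13×2 + 9×1 + 11×4 + 11×5 + 13×3 = 267
Orange: 11×1 + 13×5 + 13×1 + 9×2 + 11×2 + 11×4 + 13×5 = 238
Red: 11×4 + 13×2 + 13×3 + 9×5 + 11×3 + 11×1 + 13×2 = 224
Purple: 11×2 + 13×1 + 13×4 + 9×4 + 11×5 + 11×2 + 13×4 = 252
Teal: 11×3 + 13×4 + 13×5 + 9×3 + 11×1 + 11×3 + 13×1 = 234

Pink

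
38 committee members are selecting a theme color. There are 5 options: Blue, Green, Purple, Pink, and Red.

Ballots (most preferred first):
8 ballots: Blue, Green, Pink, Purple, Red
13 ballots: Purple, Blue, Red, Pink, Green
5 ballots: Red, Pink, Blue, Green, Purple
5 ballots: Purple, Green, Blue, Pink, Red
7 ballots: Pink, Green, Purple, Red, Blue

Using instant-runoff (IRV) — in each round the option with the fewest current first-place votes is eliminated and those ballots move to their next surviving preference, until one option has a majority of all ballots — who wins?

Pink

Round 1: Blue 8, Green 0, Purple 18, Pink 7, Red 5. Green eliminated.
Round 2: Blue 8, Purple 18, Pink 7, Red 5. Red eliminated.
Round 3: Blue 8, Purple 18, Pink 12. Blue eliminated.
Round 4: Purple 18, Pink 20. Pink has a majority (≥20).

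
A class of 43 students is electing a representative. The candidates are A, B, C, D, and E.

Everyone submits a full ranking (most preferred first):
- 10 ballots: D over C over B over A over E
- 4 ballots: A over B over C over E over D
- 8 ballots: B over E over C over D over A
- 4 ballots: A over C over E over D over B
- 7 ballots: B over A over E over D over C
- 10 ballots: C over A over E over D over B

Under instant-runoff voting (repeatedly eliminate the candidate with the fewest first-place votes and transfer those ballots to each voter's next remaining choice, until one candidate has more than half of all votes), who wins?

Round 1: A 8, B 15, C 10, D 10, E 0. E eliminated.
Round 2: A 8, B 15, C 10, D 10. A eliminated.
Round 3: B 19, C 14, D 10. D eliminated.
Round 4: B 19, C 24. C has a majority (≥22).

C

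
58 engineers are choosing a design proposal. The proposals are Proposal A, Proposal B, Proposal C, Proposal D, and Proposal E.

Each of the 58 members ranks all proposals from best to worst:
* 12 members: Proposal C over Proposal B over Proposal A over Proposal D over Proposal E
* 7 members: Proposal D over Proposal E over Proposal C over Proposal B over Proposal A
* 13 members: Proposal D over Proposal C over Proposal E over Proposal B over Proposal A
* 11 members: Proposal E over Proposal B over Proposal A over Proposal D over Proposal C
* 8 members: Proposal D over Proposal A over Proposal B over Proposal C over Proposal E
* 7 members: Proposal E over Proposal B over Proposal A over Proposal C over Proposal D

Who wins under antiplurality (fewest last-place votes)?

Proposal B

Last-place votes: Proposal A 20, Proposal B 0, Proposal C 11, Proposal D 7, Proposal E 20.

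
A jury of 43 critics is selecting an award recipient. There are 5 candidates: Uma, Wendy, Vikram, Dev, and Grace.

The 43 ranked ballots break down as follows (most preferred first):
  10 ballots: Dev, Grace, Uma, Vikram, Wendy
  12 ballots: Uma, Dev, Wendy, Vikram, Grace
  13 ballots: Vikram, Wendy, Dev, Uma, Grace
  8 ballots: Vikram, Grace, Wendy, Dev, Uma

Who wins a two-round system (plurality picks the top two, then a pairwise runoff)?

Uma

Round 1 first-place votes: Uma 12, Wendy 0, Vikram 21, Dev 10, Grace 0. Vikram and Uma advance.
Runoff: Vikram is ranked above Uma on 21 ballots, Uma above Vikram on 22.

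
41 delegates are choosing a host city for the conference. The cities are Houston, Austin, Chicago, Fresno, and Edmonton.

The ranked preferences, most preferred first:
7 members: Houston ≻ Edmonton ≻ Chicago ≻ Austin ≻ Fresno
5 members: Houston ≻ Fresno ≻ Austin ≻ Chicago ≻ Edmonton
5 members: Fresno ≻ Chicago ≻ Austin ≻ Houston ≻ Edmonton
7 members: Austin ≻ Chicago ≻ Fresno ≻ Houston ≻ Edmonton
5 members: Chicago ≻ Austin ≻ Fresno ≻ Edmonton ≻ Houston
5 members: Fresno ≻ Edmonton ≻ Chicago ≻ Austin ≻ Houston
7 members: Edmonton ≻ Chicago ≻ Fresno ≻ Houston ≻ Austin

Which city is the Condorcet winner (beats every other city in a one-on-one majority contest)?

Chicago vs Houston: 29–12
Chicago vs Austin: 29–12
Chicago vs Fresno: 26–15
Chicago vs Edmonton: 22–19
Chicago beats every other city.

Chicago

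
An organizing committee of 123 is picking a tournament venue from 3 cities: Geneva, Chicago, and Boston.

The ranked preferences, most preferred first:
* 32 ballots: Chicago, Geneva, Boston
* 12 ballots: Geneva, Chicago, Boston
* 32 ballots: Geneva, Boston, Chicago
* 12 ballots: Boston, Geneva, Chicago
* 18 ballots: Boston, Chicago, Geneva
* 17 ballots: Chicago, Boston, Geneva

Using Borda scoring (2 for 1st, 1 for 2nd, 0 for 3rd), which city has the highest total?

Geneva: 32×1 + 12×2 + 32×2 + 12×1 + 18×0 + 17×0 = 132
Chicago: 32×2 + 12×1 + 32×0 + 12×0 + 18×1 + 17×2 = 128
Boston: 32×0 + 12×0 + 32×1 + 12×2 + 18×2 + 17×1 = 109

Geneva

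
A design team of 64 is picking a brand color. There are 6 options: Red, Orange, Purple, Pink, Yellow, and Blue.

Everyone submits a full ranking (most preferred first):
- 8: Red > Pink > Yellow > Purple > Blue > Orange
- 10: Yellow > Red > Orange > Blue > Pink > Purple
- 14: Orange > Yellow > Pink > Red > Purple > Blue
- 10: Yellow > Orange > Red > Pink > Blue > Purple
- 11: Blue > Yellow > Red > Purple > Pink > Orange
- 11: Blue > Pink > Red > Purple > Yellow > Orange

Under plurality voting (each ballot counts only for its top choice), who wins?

First-place votes: Red 8, Orange 14, Purple 0, Pink 0, Yellow 20, Blue 22.

Blue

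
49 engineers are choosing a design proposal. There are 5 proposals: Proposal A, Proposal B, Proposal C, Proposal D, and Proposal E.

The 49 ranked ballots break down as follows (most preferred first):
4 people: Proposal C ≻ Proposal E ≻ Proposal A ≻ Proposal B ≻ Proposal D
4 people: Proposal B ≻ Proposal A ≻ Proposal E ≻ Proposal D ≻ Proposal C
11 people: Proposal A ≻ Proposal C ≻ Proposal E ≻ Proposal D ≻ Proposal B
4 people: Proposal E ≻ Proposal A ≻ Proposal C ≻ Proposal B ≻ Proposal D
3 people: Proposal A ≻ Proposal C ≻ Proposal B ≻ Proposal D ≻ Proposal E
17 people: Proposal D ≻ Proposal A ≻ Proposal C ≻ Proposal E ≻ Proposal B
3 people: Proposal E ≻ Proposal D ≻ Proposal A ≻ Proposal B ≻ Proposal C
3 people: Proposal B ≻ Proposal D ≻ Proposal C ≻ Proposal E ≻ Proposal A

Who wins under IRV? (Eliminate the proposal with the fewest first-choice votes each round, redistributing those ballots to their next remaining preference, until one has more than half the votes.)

Proposal A

Round 1: Proposal A 14, Proposal B 7, Proposal C 4, Proposal D 17, Proposal E 7. Proposal C eliminated.
Round 2: Proposal A 14, Proposal B 7, Proposal D 17, Proposal E 11. Proposal B eliminated.
Round 3: Proposal A 18, Proposal D 20, Proposal E 11. Proposal E eliminated.
Round 4: Proposal A 26, Proposal D 23. Proposal A has a majority (≥25).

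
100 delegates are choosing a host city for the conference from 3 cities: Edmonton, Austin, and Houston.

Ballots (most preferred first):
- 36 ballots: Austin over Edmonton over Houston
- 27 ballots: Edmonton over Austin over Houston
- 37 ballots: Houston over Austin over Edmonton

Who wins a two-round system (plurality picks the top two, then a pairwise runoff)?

Austin

Round 1 first-place votes: Edmonton 27, Austin 36, Houston 37. Houston and Austin advance.
Runoff: Houston is ranked above Austin on 37 ballots, Austin above Houston on 63.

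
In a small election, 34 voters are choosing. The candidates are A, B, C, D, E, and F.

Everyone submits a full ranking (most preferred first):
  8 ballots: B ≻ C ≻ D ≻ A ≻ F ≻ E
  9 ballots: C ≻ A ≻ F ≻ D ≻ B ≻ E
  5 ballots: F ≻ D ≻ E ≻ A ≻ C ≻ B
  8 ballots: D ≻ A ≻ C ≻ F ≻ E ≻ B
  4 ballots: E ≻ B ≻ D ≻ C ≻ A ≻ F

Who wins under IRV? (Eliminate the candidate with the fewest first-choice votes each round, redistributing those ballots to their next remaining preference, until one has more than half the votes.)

Round 1: A 0, B 8, C 9, D 8, E 4, F 5. A eliminated.
Round 2: B 8, C 9, D 8, E 4, F 5. E eliminated.
Round 3: B 12, C 9, D 8, F 5. F eliminated.
Round 4: B 12, C 9, D 13. C eliminated.
Round 5: B 12, D 22. D has a majority (≥18).

D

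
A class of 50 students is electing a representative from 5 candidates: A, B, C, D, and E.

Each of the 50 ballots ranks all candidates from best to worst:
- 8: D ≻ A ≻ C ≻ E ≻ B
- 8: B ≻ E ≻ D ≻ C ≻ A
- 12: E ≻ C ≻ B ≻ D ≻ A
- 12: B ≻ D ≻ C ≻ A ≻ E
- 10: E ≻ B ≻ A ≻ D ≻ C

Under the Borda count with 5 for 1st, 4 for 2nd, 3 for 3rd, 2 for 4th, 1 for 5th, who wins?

A: 8×4 + 8×1 + 12×1 + 12×2 + 10×3 = 106
B: 8×1 + 8×5 + 12×3 + 12×5 + 10×4 = 184
C: 8×3 + 8×2 + 12×4 + 12×3 + 10×1 = 134
D: 8×5 + 8×3 + 12×2 + 12×4 + 10×2 = 156
E: 8×2 + 8×4 + 12×5 + 12×1 + 10×5 = 170

B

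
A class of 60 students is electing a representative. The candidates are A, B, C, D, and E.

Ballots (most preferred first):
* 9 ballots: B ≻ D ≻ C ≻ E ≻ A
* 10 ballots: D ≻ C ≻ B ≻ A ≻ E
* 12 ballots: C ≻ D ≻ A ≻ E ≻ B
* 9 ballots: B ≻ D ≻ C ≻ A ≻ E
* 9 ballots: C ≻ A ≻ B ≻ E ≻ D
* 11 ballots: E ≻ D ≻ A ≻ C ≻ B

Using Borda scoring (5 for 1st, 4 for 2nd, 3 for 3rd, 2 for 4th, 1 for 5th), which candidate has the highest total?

D

A: 9×1 + 10×2 + 12×3 + 9×2 + 9×4 + 11×3 = 152
B: 9×5 + 10×3 + 12×1 + 9×5 + 9×3 + 11×1 = 170
C: 9×3 + 10×4 + 12×5 + 9×3 + 9×5 + 11×2 = 221
D: 9×4 + 10×5 + 12×4 + 9×4 + 9×1 + 11×4 = 223
E: 9×2 + 10×1 + 12×2 + 9×1 + 9×2 + 11×5 = 134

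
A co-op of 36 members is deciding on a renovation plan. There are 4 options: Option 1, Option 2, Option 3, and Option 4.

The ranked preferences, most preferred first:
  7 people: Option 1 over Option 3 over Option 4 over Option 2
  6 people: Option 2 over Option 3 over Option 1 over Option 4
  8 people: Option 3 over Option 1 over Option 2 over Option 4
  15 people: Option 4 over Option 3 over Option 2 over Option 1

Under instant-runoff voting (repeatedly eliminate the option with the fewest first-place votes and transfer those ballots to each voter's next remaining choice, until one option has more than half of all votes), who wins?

Round 1: Option 1 7, Option 2 6, Option 3 8, Option 4 15. Option 2 eliminated.
Round 2: Option 1 7, Option 3 14, Option 4 15. Option 1 eliminated.
Round 3: Option 3 21, Option 4 15. Option 3 has a majority (≥19).

Option 3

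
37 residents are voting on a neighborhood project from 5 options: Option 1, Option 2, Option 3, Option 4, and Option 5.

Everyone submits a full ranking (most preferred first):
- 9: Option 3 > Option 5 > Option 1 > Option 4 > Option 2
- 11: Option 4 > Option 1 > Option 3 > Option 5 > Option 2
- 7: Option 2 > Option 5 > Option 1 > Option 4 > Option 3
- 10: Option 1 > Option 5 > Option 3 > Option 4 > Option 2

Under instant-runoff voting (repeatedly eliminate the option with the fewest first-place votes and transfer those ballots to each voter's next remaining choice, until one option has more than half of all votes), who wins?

Round 1: Option 1 10, Option 2 7, Option 3 9, Option 4 11, Option 5 0. Option 5 eliminated.
Round 2: Option 1 10, Option 2 7, Option 3 9, Option 4 11. Option 2 eliminated.
Round 3: Option 1 17, Option 3 9, Option 4 11. Option 3 eliminated.
Round 4: Option 1 26, Option 4 11. Option 1 has a majority (≥19).

Option 1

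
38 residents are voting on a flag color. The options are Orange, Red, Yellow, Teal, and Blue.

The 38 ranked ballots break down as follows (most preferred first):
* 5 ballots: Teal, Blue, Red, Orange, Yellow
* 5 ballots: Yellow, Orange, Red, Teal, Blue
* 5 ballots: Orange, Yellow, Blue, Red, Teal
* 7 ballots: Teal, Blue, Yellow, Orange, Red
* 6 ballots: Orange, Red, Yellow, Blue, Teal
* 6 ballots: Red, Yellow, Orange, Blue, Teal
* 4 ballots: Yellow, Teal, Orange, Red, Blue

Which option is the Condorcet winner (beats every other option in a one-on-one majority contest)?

Yellow

Yellow vs Orange: 22–16
Yellow vs Red: 21–17
Yellow vs Teal: 26–12
Yellow vs Blue: 26–12
Yellow beats every other option.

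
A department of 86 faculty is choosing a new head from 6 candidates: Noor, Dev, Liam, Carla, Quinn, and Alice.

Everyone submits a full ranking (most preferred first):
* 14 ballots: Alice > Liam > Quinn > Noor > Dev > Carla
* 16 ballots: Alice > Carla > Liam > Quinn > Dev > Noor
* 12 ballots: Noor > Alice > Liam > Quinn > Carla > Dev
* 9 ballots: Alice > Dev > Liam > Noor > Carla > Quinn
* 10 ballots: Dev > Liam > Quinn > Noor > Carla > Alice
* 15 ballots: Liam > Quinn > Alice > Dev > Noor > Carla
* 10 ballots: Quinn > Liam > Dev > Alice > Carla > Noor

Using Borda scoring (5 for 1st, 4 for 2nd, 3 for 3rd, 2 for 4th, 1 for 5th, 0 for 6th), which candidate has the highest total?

Liam

Noor: 14×2 + 16×0 + 12×5 + 9×2 + 10×2 + 15×1 + 10×0 = 141
Dev: 14×1 + 16×1 + 12×0 + 9×4 + 10×5 + 15×2 + 10×3 = 176
Liam: 14×4 + 16×3 + 12×3 + 9×3 + 10×4 + 15×5 + 10×4 = 322
Carla: 14×0 + 16×4 + 12×1 + 9×1 + 10×1 + 15×0 + 10×1 = 105
Quinn: 14×3 + 16×2 + 12×2 + 9×0 + 10×3 + 15×4 + 10×5 = 238
Alice: 14×5 + 16×5 + 12×4 + 9×5 + 10×0 + 15×3 + 10×2 = 308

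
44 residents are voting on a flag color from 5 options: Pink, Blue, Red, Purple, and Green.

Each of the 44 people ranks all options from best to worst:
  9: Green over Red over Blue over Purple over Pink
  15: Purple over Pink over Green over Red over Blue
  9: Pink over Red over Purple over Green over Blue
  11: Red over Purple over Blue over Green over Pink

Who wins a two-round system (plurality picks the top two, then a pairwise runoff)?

Red

Round 1 first-place votes: Pink 9, Blue 0, Red 11, Purple 15, Green 9. Purple and Red advance.
Runoff: Purple is ranked above Red on 15 ballots, Red above Purple on 29.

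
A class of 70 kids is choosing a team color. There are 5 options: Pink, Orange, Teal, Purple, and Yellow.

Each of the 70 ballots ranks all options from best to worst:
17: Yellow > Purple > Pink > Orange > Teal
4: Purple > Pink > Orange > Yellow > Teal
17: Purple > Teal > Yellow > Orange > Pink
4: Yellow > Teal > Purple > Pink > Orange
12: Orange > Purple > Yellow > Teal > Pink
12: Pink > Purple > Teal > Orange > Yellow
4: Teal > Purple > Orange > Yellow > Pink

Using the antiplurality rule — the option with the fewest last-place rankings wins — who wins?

Purple

Last-place votes: Pink 33, Orange 4, Teal 21, Purple 0, Yellow 12.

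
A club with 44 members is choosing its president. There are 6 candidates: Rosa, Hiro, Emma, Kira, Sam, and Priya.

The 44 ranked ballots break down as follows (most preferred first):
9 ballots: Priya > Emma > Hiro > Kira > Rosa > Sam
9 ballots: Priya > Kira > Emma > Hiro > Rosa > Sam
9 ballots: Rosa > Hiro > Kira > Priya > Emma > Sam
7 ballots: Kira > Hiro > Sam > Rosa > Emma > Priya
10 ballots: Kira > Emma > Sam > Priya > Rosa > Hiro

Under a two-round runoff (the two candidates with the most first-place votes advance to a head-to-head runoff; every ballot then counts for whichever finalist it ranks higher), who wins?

Kira

Round 1 first-place votes: Rosa 9, Hiro 0, Emma 0, Kira 17, Sam 0, Priya 18. Priya and Kira advance.
Runoff: Priya is ranked above Kira on 18 ballots, Kira above Priya on 26.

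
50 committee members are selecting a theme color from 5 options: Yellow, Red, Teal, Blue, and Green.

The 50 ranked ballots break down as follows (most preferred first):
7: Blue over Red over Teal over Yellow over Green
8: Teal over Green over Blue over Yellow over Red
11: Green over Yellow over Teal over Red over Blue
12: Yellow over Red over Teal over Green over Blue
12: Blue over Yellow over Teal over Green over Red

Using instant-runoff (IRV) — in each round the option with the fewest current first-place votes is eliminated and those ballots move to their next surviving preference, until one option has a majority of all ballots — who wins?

Green

Round 1: Yellow 12, Red 0, Teal 8, Blue 19, Green 11. Red eliminated.
Round 2: Yellow 12, Teal 8, Blue 19, Green 11. Teal eliminated.
Round 3: Yellow 12, Blue 19, Green 19. Yellow eliminated.
Round 4: Blue 19, Green 31. Green has a majority (≥26).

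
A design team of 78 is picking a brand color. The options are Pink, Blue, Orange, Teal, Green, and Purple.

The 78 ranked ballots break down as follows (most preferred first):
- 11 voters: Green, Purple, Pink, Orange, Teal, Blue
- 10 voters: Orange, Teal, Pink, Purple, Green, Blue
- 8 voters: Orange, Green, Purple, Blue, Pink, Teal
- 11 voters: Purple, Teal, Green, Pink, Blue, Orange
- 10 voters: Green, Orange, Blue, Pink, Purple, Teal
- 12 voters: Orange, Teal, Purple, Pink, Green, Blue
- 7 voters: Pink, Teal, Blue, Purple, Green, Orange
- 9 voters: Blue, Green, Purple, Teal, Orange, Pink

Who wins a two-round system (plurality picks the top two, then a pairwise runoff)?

Round 1 first-place votes: Pink 7, Blue 9, Orange 30, Teal 0, Green 21, Purple 11. Orange and Green advance.
Runoff: Orange is ranked above Green on 30 ballots, Green above Orange on 48.

Green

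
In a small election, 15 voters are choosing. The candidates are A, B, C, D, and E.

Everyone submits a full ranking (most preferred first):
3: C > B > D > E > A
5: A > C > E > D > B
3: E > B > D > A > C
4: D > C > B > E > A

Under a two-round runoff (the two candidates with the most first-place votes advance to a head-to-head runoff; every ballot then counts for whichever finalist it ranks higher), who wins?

D

Round 1 first-place votes: A 5, B 0, C 3, D 4, E 3. A and D advance.
Runoff: A is ranked above D on 5 ballots, D above A on 10.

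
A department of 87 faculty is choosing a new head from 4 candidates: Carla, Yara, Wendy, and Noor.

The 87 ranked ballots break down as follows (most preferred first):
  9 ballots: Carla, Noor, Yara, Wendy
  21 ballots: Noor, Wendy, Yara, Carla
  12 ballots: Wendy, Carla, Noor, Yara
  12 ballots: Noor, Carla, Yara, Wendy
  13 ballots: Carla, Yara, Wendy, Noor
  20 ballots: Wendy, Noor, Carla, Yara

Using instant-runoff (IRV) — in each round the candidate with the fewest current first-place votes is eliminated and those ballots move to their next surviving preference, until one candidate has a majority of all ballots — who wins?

Round 1: Carla 22, Yara 0, Wendy 32, Noor 33. Yara eliminated.
Round 2: Carla 22, Wendy 32, Noor 33. Carla eliminated.
Round 3: Wendy 45, Noor 42. Wendy has a majority (≥44).

Wendy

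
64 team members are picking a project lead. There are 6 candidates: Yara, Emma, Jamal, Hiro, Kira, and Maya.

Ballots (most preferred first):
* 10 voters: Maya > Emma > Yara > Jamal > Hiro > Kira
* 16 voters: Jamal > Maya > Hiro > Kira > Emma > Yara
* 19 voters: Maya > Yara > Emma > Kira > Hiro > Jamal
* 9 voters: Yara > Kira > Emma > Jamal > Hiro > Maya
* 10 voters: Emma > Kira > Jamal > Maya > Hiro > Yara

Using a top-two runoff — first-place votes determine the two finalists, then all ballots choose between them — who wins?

Round 1 first-place votes: Yara 9, Emma 10, Jamal 16, Hiro 0, Kira 0, Maya 29. Maya and Jamal advance.
Runoff: Maya is ranked above Jamal on 29 ballots, Jamal above Maya on 35.

Jamal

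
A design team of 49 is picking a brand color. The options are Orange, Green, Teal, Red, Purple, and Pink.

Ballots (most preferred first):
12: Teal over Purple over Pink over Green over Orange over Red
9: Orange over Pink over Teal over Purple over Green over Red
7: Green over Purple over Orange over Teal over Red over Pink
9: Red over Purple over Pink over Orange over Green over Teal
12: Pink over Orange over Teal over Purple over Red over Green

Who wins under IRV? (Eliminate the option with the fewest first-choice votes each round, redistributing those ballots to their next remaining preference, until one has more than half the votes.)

Pink

Round 1: Orange 9, Green 7, Teal 12, Red 9, Purple 0, Pink 12. Purple eliminated.
Round 2: Orange 9, Green 7, Teal 12, Red 9, Pink 12. Green eliminated.
Round 3: Orange 16, Teal 12, Red 9, Pink 12. Red eliminated.
Round 4: Orange 16, Teal 12, Pink 21. Teal eliminated.
Round 5: Orange 16, Pink 33. Pink has a majority (≥25).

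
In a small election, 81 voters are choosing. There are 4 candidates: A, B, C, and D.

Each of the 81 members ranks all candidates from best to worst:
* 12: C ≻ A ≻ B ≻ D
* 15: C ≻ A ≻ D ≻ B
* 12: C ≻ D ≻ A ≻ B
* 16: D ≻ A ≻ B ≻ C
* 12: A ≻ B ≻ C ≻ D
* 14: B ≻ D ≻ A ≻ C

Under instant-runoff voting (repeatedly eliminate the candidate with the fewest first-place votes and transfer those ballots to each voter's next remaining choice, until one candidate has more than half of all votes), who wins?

B

Round 1: A 12, B 14, C 39, D 16. A eliminated.
Round 2: B 26, C 39, D 16. D eliminated.
Round 3: B 42, C 39. B has a majority (≥41).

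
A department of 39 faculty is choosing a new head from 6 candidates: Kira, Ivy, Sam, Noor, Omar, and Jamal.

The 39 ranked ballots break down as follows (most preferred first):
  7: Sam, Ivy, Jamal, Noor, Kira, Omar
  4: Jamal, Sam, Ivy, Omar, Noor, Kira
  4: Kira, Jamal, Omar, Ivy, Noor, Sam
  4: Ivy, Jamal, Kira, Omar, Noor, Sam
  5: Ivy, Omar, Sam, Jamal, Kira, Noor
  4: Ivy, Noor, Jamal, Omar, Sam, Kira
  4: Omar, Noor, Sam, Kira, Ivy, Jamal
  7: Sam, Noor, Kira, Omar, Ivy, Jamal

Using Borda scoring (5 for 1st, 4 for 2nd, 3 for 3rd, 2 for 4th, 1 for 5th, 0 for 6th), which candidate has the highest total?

Kira: 7×1 + 4×0 + 4×5 + 4×3 + 5×1 + 4×0 + 4×2 + 7×3 = 73
Ivy: 7×4 + 4×3 + 4×2 + 4×5 + 5×5 + 4×5 + 4×1 + 7×1 = 124
Sam: 7×5 + 4×4 + 4×0 + 4×0 + 5×3 + 4×1 + 4×3 + 7×5 = 117
Noor: 7×2 + 4×1 + 4×1 + 4×1 + 5×0 + 4×4 + 4×4 + 7×4 = 86
Omar: 7×0 + 4×2 + 4×3 + 4×2 + 5×4 + 4×2 + 4×5 + 7×2 = 90
Jamal: 7×3 + 4×5 + 4×4 + 4×4 + 5×2 + 4×3 + 4×0 + 7×0 = 95

Ivy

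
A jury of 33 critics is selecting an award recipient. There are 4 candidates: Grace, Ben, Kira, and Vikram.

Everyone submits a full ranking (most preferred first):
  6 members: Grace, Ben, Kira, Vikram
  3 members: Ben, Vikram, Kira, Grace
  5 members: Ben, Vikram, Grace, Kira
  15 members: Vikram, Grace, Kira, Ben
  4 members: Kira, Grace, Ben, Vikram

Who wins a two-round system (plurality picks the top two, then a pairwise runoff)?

Ben

Round 1 first-place votes: Grace 6, Ben 8, Kira 4, Vikram 15. Vikram and Ben advance.
Runoff: Vikram is ranked above Ben on 15 ballots, Ben above Vikram on 18.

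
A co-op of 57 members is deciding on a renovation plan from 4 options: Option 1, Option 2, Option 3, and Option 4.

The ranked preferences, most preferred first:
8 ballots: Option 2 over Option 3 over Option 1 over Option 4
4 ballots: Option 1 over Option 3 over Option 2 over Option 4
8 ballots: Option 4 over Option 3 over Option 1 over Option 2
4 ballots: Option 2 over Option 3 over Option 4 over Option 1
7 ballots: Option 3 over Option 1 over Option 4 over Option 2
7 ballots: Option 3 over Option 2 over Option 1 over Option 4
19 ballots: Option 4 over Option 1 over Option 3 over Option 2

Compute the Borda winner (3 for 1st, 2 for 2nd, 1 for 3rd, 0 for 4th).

Option 3

Option 1: 8×1 + 4×3 + 8×1 + 4×0 + 7×2 + 7×1 + 19×2 = 87
Option 2: 8×3 + 4×1 + 8×0 + 4×3 + 7×0 + 7×2 + 19×0 = 54
Option 3: 8×2 + 4×2 + 8×2 + 4×2 + 7×3 + 7×3 + 19×1 = 109
Option 4: 8×0 + 4×0 + 8×3 + 4×1 + 7×1 + 7×0 + 19×3 = 92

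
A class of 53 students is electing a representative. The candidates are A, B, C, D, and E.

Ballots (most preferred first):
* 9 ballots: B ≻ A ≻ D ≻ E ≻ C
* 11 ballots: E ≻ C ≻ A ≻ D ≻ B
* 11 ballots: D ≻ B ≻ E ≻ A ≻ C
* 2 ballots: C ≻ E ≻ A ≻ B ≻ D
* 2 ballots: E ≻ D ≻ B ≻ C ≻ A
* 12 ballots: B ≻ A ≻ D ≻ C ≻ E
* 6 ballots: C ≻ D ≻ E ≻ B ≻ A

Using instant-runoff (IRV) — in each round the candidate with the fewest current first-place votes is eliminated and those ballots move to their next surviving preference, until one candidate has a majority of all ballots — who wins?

D

Round 1: A 0, B 21, C 8, D 11, E 13. A eliminated.
Round 2: B 21, C 8, D 11, E 13. C eliminated.
Round 3: B 21, D 17, E 15. E eliminated.
Round 4: B 23, D 30. D has a majority (≥27).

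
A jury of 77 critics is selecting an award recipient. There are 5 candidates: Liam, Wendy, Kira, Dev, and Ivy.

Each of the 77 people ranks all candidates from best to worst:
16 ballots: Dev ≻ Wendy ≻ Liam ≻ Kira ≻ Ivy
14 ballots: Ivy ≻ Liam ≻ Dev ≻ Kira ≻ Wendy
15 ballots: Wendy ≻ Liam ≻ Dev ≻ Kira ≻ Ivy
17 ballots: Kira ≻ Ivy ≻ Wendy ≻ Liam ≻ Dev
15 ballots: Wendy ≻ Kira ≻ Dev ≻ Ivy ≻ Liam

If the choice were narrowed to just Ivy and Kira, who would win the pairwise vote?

Ivy is ranked above Kira on 14 ballots; Kira above Ivy on 63.

Kira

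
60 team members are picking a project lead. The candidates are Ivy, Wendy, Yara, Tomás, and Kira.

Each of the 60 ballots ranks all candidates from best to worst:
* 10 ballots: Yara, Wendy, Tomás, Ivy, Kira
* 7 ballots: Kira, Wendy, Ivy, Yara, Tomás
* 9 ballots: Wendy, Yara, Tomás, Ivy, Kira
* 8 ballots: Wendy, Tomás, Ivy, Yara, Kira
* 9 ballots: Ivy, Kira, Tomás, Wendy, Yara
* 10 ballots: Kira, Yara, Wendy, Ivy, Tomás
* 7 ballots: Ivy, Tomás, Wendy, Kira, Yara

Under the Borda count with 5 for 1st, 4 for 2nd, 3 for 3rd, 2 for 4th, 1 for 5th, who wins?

Ivy: 10×2 + 7×3 + 9×2 + 8×3 + 9×5 + 10×2 + 7×5 = 183
Wendy: 10×4 + 7×4 + 9×5 + 8×5 + 9×2 + 10×3 + 7×3 = 222
Yara: 10×5 + 7×2 + 9×4 + 8×2 + 9×1 + 10×4 + 7×1 = 172
Tomás: 10×3 + 7×1 + 9×3 + 8×4 + 9×3 + 10×1 + 7×4 = 161
Kira: 10×1 + 7×5 + 9×1 + 8×1 + 9×4 + 10×5 + 7×2 = 162

Wendy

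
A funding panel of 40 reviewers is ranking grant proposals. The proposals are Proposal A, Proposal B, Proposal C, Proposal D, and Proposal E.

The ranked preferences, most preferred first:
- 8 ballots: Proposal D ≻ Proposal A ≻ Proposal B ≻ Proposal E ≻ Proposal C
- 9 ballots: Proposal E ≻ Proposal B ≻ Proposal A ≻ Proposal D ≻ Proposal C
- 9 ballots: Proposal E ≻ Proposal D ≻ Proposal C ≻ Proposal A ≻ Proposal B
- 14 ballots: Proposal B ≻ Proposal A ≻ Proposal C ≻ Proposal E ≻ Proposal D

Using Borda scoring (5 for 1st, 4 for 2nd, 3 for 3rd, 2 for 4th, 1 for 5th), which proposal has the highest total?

Proposal A: 8×4 + 9×3 + 9×2 + 14×4 = 133
Proposal B: 8×3 + 9×4 + 9×1 + 14×5 = 139
Proposal C: 8×1 + 9×1 + 9×3 + 14×3 = 86
Proposal D: 8×5 + 9×2 + 9×4 + 14×1 = 108
Proposal E: 8×2 + 9×5 + 9×5 + 14×2 = 134

Proposal B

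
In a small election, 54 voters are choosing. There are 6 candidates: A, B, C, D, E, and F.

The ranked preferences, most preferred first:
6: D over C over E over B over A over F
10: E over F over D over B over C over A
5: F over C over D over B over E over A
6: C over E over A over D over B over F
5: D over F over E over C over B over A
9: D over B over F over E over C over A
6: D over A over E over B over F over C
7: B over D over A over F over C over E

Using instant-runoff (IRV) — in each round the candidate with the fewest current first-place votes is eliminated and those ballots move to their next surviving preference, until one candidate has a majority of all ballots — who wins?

Round 1: A 0, B 7, C 6, D 26, E 10, F 5. A eliminated.
Round 2: B 7, C 6, D 26, E 10, F 5. F eliminated.
Round 3: B 7, C 11, D 26, E 10. B eliminated.
Round 4: C 11, D 33, E 10. D has a majority (≥28).

D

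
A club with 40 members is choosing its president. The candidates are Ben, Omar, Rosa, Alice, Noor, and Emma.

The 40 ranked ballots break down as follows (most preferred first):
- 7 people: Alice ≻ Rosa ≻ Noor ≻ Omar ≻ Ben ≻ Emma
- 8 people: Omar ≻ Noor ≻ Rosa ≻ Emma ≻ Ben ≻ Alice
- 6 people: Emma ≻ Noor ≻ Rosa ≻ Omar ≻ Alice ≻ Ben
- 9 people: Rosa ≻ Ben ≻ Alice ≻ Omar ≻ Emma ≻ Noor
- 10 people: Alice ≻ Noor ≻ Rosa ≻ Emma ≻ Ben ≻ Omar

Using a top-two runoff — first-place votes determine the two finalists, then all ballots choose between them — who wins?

Round 1 first-place votes: Ben 0, Omar 8, Rosa 9, Alice 17, Noor 0, Emma 6. Alice and Rosa advance.
Runoff: Alice is ranked above Rosa on 17 ballots, Rosa above Alice on 23.

Rosa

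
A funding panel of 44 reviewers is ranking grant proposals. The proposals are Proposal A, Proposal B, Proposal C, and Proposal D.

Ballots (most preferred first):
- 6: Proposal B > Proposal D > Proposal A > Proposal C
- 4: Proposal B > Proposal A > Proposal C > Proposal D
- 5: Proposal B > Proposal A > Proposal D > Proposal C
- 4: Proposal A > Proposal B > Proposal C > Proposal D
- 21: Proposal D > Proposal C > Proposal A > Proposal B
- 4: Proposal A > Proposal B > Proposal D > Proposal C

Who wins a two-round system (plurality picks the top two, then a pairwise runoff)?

Proposal B

Round 1 first-place votes: Proposal A 8, Proposal B 15, Proposal C 0, Proposal D 21. Proposal D and Proposal B advance.
Runoff: Proposal D is ranked above Proposal B on 21 ballots, Proposal B above Proposal D on 23.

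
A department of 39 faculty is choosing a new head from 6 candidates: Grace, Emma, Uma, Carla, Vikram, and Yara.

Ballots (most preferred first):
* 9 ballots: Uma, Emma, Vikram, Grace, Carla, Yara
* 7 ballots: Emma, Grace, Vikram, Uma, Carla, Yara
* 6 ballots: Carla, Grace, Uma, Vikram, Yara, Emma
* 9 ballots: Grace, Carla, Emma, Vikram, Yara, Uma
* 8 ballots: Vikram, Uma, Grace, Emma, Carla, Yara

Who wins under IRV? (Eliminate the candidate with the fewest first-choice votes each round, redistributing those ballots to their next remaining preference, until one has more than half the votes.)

Grace

Round 1: Grace 9, Emma 7, Uma 9, Carla 6, Vikram 8, Yara 0. Yara eliminated.
Round 2: Grace 9, Emma 7, Uma 9, Carla 6, Vikram 8. Carla eliminated.
Round 3: Grace 15, Emma 7, Uma 9, Vikram 8. Emma eliminated.
Round 4: Grace 22, Uma 9, Vikram 8. Grace has a majority (≥20).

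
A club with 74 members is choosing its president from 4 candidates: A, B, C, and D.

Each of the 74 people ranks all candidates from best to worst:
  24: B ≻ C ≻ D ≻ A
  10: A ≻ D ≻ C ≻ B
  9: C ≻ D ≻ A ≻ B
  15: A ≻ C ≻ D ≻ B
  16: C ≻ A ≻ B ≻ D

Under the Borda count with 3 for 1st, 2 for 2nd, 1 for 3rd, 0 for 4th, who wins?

A: 24×0 + 10×3 + 9×1 + 15×3 + 16×2 = 116
B: 24×3 + 10×0 + 9×0 + 15×0 + 16×1 = 88
C: 24×2 + 10×1 + 9×3 + 15×2 + 16×3 = 163
D: 24×1 + 10×2 + 9×2 + 15×1 + 16×0 = 77

C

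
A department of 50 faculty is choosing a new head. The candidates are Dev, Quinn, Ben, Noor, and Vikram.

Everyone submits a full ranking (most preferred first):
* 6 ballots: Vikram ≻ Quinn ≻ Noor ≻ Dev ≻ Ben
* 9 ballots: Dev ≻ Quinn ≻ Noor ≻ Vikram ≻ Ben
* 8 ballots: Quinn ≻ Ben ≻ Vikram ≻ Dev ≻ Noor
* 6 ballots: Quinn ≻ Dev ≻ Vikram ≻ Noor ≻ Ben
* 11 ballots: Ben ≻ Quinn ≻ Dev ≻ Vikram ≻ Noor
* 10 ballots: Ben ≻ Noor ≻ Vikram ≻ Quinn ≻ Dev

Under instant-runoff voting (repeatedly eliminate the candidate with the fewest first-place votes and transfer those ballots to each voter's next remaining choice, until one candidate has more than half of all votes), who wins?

Round 1: Dev 9, Quinn 14, Ben 21, Noor 0, Vikram 6. Noor eliminated.
Round 2: Dev 9, Quinn 14, Ben 21, Vikram 6. Vikram eliminated.
Round 3: Dev 9, Quinn 20, Ben 21. Dev eliminated.
Round 4: Quinn 29, Ben 21. Quinn has a majority (≥26).

Quinn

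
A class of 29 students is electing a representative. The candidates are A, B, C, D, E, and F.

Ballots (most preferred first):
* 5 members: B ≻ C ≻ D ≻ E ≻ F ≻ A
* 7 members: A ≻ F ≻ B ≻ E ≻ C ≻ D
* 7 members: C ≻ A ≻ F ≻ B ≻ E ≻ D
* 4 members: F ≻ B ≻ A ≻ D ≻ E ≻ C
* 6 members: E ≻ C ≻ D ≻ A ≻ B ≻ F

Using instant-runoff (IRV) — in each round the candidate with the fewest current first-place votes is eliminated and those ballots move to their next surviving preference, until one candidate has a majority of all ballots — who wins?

B

Round 1: A 7, B 5, C 7, D 0, E 6, F 4. D eliminated.
Round 2: A 7, B 5, C 7, E 6, F 4. F eliminated.
Round 3: A 7, B 9, C 7, E 6. E eliminated.
Round 4: A 7, B 9, C 13. A eliminated.
Round 5: B 16, C 13. B has a majority (≥15).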